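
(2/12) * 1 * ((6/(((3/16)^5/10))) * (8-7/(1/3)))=-136314880/243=-560966.58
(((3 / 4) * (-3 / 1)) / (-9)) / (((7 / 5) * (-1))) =-5 / 28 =-0.18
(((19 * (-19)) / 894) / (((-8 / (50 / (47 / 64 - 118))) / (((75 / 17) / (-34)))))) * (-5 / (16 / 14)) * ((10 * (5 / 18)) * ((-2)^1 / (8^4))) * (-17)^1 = -2078125 / 7376744448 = -0.00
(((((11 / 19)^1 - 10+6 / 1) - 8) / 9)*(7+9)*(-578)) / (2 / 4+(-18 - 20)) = -4013632 / 12825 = -312.95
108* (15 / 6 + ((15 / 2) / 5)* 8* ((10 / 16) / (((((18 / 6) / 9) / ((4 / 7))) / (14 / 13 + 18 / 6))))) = 539730 / 91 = 5931.10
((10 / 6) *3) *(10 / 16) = 25 / 8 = 3.12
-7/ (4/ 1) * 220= -385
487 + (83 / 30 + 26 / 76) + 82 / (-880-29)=490.02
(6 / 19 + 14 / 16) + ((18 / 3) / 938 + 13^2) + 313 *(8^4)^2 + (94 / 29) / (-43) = 466817503472469815 / 88896136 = 5251268778.12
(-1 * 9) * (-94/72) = 47/4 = 11.75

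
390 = 390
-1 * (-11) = 11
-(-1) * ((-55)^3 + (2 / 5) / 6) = -2495624 / 15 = -166374.93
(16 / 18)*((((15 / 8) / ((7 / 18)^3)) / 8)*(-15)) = -18225 / 343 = -53.13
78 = 78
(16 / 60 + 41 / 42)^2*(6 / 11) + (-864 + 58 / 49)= -861.97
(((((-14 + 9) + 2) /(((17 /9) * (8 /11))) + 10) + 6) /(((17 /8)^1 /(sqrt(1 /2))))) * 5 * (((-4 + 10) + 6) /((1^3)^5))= 56370 * sqrt(2) /289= 275.85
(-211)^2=44521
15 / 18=5 / 6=0.83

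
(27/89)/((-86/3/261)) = -21141/7654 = -2.76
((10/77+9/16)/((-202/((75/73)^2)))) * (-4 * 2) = 4798125/165774532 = 0.03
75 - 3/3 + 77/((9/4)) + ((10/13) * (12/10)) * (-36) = 8774/117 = 74.99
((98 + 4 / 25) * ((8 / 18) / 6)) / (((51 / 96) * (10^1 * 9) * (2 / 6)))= 26176 / 57375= 0.46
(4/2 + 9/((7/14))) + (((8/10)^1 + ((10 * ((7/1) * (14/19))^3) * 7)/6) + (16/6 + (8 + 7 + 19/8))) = 450428253/274360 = 1641.74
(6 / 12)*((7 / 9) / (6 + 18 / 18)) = 1 / 18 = 0.06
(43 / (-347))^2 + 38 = 4577391 / 120409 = 38.02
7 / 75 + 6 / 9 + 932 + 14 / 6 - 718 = 16282 / 75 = 217.09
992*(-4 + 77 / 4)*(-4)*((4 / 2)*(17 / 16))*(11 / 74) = -707234 / 37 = -19114.43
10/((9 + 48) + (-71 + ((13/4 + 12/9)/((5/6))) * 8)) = 1/3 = 0.33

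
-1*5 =-5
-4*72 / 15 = -96 / 5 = -19.20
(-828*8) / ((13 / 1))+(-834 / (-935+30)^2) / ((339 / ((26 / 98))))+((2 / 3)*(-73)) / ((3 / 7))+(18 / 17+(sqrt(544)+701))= 4*sqrt(34)+712262427963679 / 9019998494325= 102.29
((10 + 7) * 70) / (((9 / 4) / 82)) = 390320 / 9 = 43368.89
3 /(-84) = -1 /28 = -0.04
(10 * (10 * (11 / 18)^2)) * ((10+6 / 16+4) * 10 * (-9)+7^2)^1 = -15061475 / 324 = -46486.03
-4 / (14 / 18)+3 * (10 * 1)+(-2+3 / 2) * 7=299 / 14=21.36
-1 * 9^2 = -81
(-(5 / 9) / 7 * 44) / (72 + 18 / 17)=-1870 / 39123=-0.05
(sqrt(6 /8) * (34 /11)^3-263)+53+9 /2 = -411 /2+19652 * sqrt(3) /1331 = -179.93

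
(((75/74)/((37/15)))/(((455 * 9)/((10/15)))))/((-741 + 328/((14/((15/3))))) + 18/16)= -200/1861904343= -0.00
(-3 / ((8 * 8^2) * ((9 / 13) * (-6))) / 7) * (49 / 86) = 91 / 792576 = 0.00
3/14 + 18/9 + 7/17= 625/238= 2.63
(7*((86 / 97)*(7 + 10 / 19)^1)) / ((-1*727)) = -86086 / 1339861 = -0.06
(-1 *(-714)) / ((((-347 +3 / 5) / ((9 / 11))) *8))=-16065 / 76208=-0.21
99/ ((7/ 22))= 311.14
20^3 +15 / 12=32005 / 4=8001.25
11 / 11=1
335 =335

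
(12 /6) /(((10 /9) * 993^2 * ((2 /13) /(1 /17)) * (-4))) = -13 /74501480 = -0.00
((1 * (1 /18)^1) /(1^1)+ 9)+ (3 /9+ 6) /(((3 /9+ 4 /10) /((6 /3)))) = 5213 /198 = 26.33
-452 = -452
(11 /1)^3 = 1331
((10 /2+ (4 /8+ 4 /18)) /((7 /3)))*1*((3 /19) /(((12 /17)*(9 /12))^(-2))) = 8343 /76874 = 0.11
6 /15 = 2 /5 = 0.40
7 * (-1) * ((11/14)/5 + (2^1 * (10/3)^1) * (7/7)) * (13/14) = -18629/420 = -44.35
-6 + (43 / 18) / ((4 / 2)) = -173 / 36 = -4.81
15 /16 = 0.94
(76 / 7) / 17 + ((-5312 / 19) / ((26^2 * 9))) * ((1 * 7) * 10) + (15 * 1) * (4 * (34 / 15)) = 458835500 / 3438981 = 133.42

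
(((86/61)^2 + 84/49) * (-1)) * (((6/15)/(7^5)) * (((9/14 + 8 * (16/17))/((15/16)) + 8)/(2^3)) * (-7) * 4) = 33850496/6566578935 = 0.01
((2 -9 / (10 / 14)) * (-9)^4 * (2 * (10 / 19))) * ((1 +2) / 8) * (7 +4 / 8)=-15647985 / 76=-205894.54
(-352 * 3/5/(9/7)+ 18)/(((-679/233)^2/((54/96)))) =-178665099/18441640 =-9.69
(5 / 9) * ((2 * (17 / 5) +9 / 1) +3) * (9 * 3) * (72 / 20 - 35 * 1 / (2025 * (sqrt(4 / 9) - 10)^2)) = 1015.14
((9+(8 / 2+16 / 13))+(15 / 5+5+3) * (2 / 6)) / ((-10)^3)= -349 / 19500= -0.02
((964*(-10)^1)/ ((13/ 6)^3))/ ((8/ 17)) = -4424760/ 2197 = -2014.00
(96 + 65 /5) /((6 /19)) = 2071 /6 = 345.17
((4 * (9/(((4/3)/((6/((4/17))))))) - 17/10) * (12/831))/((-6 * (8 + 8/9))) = -5151/27700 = -0.19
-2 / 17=-0.12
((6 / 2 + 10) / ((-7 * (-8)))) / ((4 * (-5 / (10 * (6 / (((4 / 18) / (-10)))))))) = 1755 / 56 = 31.34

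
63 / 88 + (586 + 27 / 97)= 5010583 / 8536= 586.99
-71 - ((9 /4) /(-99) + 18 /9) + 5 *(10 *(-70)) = -157211 /44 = -3572.98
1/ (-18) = -1/ 18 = -0.06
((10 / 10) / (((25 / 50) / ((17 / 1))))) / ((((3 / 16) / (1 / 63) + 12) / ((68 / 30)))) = 18496 / 5715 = 3.24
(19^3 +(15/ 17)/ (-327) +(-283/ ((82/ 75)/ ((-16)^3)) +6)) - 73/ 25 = 2026725474971/ 1899325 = 1067076.71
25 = 25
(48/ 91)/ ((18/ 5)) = 40/ 273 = 0.15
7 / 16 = 0.44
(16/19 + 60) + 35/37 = 43437/703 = 61.79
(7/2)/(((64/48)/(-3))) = -63/8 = -7.88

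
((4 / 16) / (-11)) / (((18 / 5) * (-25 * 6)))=1 / 23760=0.00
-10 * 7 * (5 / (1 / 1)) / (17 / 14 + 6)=-4900 / 101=-48.51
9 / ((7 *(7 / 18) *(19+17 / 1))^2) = 9 / 9604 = 0.00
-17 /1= -17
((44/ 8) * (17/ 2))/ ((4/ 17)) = 3179/ 16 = 198.69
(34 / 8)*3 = 51 / 4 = 12.75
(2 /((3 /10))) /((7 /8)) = 160 /21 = 7.62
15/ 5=3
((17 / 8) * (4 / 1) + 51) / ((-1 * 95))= -0.63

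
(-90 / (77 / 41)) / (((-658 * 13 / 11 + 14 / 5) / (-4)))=-0.25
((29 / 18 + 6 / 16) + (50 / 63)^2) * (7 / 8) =83063 / 36288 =2.29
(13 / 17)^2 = 169 / 289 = 0.58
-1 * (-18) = 18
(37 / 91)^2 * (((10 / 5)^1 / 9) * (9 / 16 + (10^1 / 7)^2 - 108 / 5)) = -101945323 / 146076840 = -0.70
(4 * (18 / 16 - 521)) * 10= -20795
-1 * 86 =-86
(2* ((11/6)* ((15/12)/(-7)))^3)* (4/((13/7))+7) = -2828375/4402944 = -0.64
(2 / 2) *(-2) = -2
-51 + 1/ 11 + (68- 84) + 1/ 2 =-1461/ 22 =-66.41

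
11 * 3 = 33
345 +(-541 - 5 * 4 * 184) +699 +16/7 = -22223/7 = -3174.71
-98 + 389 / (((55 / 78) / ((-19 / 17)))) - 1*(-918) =190202 / 935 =203.42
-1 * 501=-501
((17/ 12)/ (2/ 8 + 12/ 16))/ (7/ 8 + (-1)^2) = 34/ 45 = 0.76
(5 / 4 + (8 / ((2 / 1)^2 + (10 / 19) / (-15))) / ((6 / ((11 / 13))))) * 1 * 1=9017 / 5876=1.53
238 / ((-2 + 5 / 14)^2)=88.18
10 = 10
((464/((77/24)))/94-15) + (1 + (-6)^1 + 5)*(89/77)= -48717/3619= -13.46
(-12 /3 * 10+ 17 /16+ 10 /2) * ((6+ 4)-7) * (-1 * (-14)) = -11403 /8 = -1425.38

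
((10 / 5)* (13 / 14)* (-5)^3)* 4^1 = -928.57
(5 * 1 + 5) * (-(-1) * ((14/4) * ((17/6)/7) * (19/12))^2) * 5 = 2608225/10368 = 251.56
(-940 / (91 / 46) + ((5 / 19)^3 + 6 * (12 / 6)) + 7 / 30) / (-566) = 8668083527 / 10598389620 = 0.82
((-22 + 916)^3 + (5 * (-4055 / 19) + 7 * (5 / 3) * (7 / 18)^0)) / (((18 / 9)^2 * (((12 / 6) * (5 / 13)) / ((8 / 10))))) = 264728151532 / 1425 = 185774141.43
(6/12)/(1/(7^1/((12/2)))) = 0.58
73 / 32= 2.28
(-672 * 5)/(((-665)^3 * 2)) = 48/8402275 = 0.00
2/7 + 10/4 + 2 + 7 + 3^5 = 3567/14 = 254.79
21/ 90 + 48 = 48.23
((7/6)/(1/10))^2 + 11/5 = 6224/45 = 138.31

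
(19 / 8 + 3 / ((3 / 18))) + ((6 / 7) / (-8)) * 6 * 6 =16.52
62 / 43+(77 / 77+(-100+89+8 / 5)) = -6.96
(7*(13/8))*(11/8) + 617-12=39721/64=620.64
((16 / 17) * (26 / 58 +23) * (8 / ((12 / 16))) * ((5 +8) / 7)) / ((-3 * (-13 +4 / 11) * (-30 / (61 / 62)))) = -8932352 / 23617629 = -0.38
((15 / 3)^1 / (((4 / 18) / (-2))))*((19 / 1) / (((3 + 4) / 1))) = -855 / 7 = -122.14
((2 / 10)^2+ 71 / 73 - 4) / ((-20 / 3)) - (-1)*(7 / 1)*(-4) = -251411 / 9125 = -27.55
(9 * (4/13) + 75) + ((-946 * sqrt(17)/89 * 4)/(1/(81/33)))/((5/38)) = 1011/13 -352944 * sqrt(17)/445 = -3192.40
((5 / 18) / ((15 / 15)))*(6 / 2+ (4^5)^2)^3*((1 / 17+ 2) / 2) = 201762995041966494325 / 612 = 329678096473801461.32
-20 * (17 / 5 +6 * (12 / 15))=-164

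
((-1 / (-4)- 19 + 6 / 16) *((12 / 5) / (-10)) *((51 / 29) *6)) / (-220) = -0.21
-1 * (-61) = 61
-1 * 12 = -12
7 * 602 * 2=8428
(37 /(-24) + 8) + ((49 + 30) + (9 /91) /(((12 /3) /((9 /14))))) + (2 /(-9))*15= 209295 /2548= 82.14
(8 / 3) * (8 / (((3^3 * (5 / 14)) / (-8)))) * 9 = -7168 / 45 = -159.29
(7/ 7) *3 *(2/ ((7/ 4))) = 24/ 7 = 3.43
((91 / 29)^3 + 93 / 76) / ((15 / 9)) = 19.27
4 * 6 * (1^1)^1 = 24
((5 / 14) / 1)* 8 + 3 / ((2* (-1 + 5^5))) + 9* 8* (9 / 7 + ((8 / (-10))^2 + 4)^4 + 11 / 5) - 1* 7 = 574385806030637 / 17084375000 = 33620.53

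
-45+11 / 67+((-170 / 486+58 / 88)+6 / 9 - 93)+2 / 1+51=-60074183 / 716364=-83.86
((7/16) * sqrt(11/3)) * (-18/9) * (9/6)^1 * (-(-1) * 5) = -35 * sqrt(33)/16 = -12.57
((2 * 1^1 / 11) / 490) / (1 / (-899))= -899 / 2695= -0.33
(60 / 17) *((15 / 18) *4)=200 / 17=11.76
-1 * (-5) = 5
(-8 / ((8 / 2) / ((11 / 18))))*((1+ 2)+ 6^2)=-143 / 3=-47.67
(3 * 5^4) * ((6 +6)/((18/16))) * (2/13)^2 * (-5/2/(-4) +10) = 850000/169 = 5029.59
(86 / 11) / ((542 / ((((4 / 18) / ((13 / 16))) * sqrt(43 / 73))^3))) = 60588032 * sqrt(3139) / 25442822113137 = 0.00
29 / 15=1.93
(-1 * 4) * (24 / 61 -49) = 11860 / 61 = 194.43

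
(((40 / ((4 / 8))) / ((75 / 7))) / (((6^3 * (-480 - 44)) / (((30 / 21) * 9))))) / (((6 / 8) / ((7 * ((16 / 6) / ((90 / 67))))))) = -7504 / 477495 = -0.02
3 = 3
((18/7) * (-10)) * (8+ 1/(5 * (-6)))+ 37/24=-34157/168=-203.32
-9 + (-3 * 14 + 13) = -38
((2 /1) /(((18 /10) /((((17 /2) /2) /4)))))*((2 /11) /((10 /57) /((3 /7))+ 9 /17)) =27455 /120076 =0.23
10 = 10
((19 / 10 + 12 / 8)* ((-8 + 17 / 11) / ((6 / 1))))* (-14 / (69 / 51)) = 143633 / 3795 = 37.85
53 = 53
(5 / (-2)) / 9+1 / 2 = 2 / 9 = 0.22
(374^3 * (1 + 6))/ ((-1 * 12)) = -91548842/ 3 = -30516280.67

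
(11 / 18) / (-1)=-11 / 18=-0.61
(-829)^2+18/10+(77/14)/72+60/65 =6432601963/9360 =687243.80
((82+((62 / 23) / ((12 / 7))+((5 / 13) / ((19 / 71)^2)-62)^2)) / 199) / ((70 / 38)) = 2000159024483 / 222832078014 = 8.98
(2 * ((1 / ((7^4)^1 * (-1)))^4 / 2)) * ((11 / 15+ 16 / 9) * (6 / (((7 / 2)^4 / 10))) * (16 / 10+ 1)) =94016 / 1196883994464180015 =0.00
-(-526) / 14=263 / 7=37.57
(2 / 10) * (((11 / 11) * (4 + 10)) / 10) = 7 / 25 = 0.28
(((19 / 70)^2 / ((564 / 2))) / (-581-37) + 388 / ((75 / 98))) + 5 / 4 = 434009920907 / 853952400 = 508.24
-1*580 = -580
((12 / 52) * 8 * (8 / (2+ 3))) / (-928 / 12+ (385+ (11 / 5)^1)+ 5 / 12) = 2304 / 242021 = 0.01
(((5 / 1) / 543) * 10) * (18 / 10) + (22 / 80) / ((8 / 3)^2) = 94719 / 463360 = 0.20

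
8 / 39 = 0.21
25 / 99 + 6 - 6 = 25 / 99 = 0.25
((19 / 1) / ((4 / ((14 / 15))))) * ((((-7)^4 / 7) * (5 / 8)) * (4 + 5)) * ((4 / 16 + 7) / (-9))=-1322951 / 192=-6890.37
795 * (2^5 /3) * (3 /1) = 25440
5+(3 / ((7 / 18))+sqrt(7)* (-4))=89 / 7-4* sqrt(7)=2.13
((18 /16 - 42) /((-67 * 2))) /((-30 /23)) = -0.23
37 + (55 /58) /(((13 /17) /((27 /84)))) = 789559 /21112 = 37.40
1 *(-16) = -16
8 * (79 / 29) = 632 / 29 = 21.79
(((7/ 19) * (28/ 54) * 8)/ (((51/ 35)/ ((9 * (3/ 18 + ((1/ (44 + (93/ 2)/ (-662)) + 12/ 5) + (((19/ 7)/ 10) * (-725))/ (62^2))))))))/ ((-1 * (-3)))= 238348100186/ 29844317241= 7.99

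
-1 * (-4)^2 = -16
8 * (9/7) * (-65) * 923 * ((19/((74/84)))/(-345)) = 32829264/851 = 38577.28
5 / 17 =0.29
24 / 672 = 1 / 28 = 0.04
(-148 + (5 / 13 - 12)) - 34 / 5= -10817 / 65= -166.42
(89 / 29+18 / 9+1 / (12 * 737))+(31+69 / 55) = 47863069 / 1282380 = 37.32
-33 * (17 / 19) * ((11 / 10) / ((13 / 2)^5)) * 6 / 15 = -197472 / 176364175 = -0.00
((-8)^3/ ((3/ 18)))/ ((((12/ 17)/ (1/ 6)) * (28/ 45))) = -8160/ 7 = -1165.71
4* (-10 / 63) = -40 / 63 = -0.63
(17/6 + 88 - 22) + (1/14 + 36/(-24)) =2831/42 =67.40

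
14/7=2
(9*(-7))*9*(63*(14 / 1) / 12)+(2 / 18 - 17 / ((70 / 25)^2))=-73517447 / 1764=-41676.56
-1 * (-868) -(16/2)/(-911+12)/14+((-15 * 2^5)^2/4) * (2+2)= 231268.00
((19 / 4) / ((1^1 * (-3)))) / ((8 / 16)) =-19 / 6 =-3.17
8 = 8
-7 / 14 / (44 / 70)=-35 / 44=-0.80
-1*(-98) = 98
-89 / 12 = -7.42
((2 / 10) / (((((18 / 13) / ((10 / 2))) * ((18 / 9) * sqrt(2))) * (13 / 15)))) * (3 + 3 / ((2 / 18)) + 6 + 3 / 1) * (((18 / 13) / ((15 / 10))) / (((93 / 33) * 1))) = 165 * sqrt(2) / 62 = 3.76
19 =19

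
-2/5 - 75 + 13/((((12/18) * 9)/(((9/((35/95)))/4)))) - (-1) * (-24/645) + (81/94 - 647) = -708.34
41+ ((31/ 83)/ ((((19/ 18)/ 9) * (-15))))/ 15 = 40.99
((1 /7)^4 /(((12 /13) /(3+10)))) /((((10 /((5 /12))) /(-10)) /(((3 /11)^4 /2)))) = -7605 /1124897312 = -0.00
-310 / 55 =-62 / 11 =-5.64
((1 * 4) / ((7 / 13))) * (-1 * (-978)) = 50856 / 7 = 7265.14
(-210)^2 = 44100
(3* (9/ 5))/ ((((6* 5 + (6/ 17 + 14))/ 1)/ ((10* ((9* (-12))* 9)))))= -1183.42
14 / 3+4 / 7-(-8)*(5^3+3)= 21614 / 21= 1029.24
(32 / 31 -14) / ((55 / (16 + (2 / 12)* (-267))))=11457 / 1705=6.72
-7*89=-623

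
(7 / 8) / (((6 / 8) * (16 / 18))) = 21 / 16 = 1.31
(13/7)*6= 78/7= 11.14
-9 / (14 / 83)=-747 / 14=-53.36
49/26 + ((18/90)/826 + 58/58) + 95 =2627719/26845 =97.88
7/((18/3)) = 7/6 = 1.17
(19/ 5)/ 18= 19/ 90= 0.21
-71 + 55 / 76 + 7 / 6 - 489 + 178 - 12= -89401 / 228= -392.11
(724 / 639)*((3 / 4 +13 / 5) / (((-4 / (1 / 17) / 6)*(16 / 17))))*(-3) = 12127 / 11360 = 1.07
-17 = -17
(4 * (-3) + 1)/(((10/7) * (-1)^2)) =-77/10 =-7.70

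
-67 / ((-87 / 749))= 50183 / 87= 576.82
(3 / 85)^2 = 9 / 7225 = 0.00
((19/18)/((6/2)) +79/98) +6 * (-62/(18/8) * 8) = -1748356/1323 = -1321.51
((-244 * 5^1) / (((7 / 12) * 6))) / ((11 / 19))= -46360 / 77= -602.08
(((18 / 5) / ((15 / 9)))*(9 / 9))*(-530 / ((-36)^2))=-53 / 60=-0.88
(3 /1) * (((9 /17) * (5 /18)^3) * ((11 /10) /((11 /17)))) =25 /432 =0.06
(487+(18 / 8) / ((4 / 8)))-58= 867 / 2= 433.50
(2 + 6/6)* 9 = 27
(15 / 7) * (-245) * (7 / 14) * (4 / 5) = -210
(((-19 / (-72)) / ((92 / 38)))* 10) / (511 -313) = 1805 / 327888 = 0.01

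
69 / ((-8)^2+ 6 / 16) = 552 / 515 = 1.07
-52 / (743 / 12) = -624 / 743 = -0.84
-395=-395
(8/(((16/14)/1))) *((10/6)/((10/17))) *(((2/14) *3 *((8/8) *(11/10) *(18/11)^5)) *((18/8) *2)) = 36137988/73205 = 493.65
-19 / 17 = -1.12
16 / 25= 0.64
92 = 92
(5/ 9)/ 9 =5/ 81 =0.06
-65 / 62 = -1.05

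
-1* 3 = -3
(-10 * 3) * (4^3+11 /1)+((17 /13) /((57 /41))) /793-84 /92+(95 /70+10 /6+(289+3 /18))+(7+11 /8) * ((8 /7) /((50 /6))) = -4629938306501 /2365142325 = -1957.57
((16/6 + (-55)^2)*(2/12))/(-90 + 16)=-9083/1332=-6.82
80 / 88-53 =-573 / 11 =-52.09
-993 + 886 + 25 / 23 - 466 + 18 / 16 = -570.79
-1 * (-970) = 970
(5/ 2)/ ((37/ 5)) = 25/ 74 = 0.34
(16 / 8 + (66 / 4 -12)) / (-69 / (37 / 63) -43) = -481 / 11876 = -0.04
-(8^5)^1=-32768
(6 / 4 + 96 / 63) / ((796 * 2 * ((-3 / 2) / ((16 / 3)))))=-254 / 37611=-0.01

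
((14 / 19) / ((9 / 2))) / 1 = 28 / 171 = 0.16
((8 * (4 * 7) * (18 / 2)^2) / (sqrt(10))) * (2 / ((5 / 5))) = 18144 * sqrt(10) / 5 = 11475.27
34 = 34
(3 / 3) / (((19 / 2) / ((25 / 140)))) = 5 / 266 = 0.02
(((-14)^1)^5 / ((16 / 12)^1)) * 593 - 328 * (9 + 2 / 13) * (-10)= -3109173592 / 13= -239167199.38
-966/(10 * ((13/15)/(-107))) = 155043/13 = 11926.38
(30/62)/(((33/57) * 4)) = 285/1364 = 0.21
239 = 239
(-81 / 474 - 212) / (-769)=33523 / 121502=0.28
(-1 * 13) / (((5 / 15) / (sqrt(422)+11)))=-39 * sqrt(422) - 429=-1230.16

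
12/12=1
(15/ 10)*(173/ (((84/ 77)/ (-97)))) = -184591/ 8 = -23073.88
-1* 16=-16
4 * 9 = 36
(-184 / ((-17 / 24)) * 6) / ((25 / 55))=291456 / 85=3428.89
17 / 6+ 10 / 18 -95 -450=-9749 / 18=-541.61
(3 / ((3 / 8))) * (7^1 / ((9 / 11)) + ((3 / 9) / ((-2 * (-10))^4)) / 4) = 68.44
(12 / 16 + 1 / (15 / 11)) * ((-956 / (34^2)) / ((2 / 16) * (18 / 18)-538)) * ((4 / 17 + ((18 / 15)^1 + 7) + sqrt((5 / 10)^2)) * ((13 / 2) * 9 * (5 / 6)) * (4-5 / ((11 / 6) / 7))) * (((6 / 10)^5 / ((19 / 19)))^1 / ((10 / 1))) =-651673479681 / 5590072812500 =-0.12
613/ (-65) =-613/ 65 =-9.43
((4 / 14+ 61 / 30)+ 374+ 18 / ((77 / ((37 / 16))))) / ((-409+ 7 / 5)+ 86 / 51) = -59197111 / 63760928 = -0.93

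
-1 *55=-55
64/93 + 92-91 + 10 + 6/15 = 12.09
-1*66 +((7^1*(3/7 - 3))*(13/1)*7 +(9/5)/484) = -4123671/2420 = -1704.00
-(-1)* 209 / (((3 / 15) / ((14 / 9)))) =14630 / 9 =1625.56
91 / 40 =2.28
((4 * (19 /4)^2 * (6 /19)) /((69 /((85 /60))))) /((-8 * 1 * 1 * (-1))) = 0.07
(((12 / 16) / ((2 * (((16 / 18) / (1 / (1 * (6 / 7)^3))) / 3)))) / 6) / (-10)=-343 / 10240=-0.03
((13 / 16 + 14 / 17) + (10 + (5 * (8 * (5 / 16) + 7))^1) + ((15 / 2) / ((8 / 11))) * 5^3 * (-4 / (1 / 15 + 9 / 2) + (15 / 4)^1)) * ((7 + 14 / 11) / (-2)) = -51055454905 / 3279232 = -15569.33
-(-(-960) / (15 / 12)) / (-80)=48 / 5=9.60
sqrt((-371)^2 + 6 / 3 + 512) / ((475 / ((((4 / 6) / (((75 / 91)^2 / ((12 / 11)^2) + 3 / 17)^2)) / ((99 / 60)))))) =40587599316992 * sqrt(138155) / 26643136432082445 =0.57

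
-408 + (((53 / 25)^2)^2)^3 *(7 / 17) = 3025394513634973707487 / 1013278961181640625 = 2985.75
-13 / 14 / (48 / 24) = -13 / 28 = -0.46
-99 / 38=-2.61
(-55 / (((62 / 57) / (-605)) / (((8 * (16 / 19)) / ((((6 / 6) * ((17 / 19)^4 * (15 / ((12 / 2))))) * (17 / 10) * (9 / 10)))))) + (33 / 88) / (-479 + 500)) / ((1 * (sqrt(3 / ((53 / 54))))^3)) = 32948558740427153 * sqrt(106) / 21562698086496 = 15732.08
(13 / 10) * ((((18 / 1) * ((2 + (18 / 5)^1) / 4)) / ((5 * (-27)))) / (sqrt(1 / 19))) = -91 * sqrt(19) / 375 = -1.06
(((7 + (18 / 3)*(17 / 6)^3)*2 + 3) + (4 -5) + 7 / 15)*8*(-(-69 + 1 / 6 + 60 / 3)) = 15263542 / 135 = 113063.27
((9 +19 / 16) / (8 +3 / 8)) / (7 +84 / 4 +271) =163 / 40066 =0.00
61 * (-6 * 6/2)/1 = -1098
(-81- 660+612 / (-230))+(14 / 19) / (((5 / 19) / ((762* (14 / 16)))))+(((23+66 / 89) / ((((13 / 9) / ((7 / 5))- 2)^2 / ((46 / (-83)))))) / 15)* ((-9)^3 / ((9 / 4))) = 9017685376731 / 6322016210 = 1426.39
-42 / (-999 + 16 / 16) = 21 / 499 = 0.04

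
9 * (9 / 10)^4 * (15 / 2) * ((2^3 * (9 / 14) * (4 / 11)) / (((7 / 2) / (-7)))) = -165.64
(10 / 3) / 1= 10 / 3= 3.33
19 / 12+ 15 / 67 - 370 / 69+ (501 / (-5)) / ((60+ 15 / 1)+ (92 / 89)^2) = -4.87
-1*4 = -4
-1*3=-3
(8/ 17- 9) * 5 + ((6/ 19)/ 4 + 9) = -21685/ 646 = -33.57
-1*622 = -622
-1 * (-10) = 10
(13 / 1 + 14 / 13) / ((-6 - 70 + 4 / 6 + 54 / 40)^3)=-39528000 / 1137100334747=-0.00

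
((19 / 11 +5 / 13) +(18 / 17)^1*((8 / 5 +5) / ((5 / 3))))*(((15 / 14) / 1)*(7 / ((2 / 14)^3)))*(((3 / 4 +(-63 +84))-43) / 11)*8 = -394288104 / 1573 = -250659.95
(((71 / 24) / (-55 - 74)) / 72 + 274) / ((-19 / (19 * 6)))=-1644.00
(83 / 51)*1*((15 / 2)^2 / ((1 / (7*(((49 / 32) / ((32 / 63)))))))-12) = 1912.28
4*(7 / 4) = 7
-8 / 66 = -4 / 33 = -0.12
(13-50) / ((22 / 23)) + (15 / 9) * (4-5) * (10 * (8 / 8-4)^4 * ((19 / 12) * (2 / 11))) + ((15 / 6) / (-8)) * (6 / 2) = -75373 / 176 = -428.26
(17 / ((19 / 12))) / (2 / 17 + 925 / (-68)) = -13872 / 17423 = -0.80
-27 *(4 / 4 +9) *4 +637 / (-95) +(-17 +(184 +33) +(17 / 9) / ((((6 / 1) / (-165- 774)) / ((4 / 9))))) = -1018.09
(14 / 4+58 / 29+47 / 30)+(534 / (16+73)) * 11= 1096 / 15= 73.07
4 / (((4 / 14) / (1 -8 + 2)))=-70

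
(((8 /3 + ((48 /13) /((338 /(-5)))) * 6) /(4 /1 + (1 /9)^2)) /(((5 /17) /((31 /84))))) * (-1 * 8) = -146236176 /24990875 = -5.85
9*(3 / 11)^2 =0.67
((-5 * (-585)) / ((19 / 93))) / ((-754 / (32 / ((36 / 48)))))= -446400 / 551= -810.16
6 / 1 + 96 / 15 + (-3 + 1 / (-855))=8036 / 855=9.40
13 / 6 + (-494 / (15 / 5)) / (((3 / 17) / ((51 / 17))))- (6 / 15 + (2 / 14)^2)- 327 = -4593143 / 1470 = -3124.59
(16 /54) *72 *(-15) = -320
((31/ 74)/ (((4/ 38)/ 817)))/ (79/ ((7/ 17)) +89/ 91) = 43790383/ 2597104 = 16.86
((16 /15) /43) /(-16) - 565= -364426 /645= -565.00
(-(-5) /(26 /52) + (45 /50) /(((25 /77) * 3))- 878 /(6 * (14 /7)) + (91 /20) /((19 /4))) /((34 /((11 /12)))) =-2401597 /1453500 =-1.65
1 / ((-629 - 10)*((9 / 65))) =-65 / 5751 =-0.01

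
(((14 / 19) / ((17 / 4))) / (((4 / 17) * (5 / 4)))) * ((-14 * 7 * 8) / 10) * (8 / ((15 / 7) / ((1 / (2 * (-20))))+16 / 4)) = 307328 / 67925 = 4.52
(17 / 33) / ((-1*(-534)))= 17 / 17622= 0.00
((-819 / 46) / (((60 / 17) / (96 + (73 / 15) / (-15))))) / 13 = -2561713 / 69000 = -37.13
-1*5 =-5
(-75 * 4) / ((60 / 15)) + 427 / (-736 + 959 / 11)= -8852 / 117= -75.66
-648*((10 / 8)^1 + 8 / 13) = -15714 / 13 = -1208.77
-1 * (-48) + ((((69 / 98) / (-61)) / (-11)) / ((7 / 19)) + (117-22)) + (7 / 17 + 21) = 1286577557 / 7825202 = 164.41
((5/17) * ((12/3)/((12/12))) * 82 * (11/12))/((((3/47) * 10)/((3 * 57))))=402743/17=23690.76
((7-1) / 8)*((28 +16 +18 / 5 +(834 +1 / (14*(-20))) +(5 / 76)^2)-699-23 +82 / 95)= 19463631 / 161728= 120.35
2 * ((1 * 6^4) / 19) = 2592 / 19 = 136.42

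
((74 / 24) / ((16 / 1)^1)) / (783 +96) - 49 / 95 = -8266117 / 16032960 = -0.52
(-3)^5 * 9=-2187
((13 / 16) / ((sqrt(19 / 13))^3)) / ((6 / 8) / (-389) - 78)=-65741 * sqrt(247) / 175259724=-0.01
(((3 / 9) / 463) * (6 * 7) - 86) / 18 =-6634 / 1389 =-4.78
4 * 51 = 204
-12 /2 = -6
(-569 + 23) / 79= -546 / 79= -6.91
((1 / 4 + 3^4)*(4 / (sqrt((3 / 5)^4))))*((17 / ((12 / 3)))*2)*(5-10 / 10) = 276250 / 9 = 30694.44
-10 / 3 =-3.33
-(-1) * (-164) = -164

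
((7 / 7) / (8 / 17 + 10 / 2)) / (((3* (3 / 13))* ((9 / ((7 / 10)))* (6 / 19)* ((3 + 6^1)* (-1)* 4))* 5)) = -29393 / 81356400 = -0.00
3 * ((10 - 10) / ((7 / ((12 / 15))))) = 0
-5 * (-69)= 345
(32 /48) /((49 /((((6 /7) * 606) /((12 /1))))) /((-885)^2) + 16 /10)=158211450 /379707823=0.42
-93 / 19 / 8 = -0.61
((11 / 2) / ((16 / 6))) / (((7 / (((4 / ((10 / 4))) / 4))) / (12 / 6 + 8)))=33 / 28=1.18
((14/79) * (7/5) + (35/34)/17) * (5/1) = 70469/45662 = 1.54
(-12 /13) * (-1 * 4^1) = 48 /13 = 3.69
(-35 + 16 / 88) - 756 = -8699 / 11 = -790.82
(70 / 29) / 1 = 70 / 29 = 2.41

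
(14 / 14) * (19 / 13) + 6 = 97 / 13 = 7.46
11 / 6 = 1.83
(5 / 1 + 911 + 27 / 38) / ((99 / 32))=557360 / 1881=296.31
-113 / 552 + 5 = 2647 / 552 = 4.80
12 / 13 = 0.92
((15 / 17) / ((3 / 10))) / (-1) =-50 / 17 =-2.94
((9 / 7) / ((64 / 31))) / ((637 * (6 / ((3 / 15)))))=93 / 2853760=0.00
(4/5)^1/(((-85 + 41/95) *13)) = -38/52221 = -0.00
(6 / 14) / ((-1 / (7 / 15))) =-1 / 5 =-0.20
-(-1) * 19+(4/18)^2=1543/81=19.05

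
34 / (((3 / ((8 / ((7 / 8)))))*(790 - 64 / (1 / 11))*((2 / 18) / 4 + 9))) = 13056 / 97825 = 0.13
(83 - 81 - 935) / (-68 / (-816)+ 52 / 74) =-414252 / 349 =-1186.97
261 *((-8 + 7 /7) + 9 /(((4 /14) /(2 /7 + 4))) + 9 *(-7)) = 16965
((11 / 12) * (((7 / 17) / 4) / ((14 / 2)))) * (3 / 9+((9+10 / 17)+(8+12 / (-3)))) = 0.19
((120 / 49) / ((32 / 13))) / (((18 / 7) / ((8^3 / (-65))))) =-64 / 21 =-3.05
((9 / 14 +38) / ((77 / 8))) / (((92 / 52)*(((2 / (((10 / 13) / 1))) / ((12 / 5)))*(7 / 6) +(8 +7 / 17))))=2648736 / 11293667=0.23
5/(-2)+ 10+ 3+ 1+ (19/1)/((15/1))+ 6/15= 79/6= 13.17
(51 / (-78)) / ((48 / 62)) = -527 / 624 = -0.84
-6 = -6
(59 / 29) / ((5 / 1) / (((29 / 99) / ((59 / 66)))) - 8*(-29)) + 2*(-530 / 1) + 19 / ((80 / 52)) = -300484613 / 286820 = -1047.64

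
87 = 87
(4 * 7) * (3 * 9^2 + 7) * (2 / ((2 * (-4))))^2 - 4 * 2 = 859 / 2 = 429.50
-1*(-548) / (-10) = -274 / 5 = -54.80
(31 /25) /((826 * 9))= 31 /185850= 0.00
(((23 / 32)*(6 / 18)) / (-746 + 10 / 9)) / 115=-3 / 1072640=-0.00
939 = 939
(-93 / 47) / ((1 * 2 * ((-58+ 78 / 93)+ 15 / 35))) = 20181 / 1157234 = 0.02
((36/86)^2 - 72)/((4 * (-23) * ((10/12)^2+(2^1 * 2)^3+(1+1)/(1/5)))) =0.01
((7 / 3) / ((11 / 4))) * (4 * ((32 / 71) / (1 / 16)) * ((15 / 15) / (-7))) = -8192 / 2343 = -3.50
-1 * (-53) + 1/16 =849/16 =53.06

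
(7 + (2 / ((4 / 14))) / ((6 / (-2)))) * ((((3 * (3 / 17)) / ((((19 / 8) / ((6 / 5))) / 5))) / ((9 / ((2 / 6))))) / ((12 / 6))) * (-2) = -224 / 969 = -0.23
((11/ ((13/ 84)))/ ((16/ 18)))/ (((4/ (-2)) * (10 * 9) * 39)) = -77/ 6760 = -0.01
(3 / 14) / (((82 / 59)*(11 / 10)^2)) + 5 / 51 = 399310 / 1771077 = 0.23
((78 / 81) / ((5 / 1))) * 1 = 26 / 135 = 0.19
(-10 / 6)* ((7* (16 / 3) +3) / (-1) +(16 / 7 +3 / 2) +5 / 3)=7325 / 126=58.13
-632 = -632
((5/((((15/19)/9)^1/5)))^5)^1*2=3760575356250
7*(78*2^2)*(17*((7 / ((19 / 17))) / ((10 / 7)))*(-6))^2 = 3941694751176 / 9025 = 436752881.02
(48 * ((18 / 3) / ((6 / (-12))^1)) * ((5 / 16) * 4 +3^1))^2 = 5992704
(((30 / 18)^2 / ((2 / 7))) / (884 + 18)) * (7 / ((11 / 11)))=1225 / 16236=0.08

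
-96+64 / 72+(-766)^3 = -4045096720 / 9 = -449455191.11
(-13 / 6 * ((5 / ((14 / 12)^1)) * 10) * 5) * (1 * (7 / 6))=-1625 / 3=-541.67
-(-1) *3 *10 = 30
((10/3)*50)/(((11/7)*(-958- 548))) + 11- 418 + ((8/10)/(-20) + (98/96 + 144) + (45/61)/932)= -262.09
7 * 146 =1022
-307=-307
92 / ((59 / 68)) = 6256 / 59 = 106.03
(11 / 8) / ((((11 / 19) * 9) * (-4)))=-19 / 288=-0.07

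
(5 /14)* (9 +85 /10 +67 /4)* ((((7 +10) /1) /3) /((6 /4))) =46.21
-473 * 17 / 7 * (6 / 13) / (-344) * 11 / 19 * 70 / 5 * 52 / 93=6.98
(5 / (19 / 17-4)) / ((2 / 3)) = -255 / 98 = -2.60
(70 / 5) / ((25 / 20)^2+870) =224 / 13945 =0.02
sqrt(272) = 4 *sqrt(17) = 16.49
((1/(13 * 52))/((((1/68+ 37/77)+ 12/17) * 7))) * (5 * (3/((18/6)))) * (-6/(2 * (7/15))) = -42075/7439887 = -0.01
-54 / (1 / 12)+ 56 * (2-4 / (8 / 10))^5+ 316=-13940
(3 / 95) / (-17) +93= 93.00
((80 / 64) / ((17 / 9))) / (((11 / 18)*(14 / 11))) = 405 / 476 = 0.85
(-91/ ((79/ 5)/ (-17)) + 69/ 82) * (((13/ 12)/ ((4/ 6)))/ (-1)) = -8316373/ 51824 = -160.47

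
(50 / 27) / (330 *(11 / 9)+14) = 25 / 5634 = 0.00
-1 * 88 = -88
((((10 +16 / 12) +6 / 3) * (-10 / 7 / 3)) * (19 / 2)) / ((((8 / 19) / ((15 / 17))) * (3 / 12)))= -180500 / 357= -505.60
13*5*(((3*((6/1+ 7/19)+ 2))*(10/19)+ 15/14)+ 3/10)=2395614/2527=948.01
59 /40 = 1.48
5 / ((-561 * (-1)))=5 / 561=0.01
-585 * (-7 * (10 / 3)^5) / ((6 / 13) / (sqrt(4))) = 591500000 / 81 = 7302469.14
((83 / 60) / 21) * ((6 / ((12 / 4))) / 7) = 83 / 4410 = 0.02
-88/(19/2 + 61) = -176/141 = -1.25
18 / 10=9 / 5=1.80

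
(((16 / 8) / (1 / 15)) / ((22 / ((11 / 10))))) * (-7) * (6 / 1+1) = -147 / 2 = -73.50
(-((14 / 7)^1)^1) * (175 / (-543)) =350 / 543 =0.64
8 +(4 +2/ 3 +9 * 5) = 57.67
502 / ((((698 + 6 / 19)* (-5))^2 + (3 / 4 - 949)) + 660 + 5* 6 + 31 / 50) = 18122200 / 440090259557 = 0.00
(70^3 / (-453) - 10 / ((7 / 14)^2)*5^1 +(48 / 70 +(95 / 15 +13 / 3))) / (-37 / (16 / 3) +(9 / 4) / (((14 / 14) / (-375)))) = 239936128 / 215802405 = 1.11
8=8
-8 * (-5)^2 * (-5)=1000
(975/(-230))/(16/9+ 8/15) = -1.83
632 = 632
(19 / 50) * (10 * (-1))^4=3800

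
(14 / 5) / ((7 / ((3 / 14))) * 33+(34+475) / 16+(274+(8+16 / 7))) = 1568 / 780695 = 0.00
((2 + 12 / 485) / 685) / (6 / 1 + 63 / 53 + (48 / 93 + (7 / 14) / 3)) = 9680556 / 25779663325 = 0.00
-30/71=-0.42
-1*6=-6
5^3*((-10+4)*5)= -3750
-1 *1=-1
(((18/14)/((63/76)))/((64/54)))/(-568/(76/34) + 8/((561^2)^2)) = -965433603526227/187458342836428832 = -0.01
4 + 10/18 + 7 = 104/9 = 11.56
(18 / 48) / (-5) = -3 / 40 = -0.08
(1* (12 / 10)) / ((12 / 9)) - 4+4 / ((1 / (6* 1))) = 209 / 10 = 20.90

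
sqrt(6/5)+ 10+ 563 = sqrt(30)/5+ 573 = 574.10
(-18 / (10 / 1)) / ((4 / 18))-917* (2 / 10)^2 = -2239 / 50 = -44.78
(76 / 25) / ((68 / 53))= 1007 / 425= 2.37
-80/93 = -0.86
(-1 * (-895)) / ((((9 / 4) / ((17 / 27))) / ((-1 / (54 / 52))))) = -1582360 / 6561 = -241.18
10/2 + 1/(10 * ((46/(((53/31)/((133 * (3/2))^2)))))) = 2837757878/567551565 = 5.00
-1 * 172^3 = -5088448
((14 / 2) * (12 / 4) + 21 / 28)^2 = 7569 / 16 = 473.06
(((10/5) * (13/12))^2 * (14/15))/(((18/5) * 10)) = 0.12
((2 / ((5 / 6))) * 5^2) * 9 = 540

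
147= 147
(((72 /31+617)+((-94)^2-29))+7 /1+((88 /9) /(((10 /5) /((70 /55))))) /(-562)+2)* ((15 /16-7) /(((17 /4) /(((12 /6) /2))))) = -71752741739 /5331132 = -13459.19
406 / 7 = 58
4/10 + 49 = 247/5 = 49.40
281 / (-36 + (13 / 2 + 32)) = 562 / 5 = 112.40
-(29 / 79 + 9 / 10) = -1001 / 790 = -1.27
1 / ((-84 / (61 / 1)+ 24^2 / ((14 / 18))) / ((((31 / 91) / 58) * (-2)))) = -1891 / 118994772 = -0.00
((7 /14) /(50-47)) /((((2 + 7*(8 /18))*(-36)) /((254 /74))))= -127 /40848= -0.00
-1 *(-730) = 730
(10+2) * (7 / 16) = 21 / 4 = 5.25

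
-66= -66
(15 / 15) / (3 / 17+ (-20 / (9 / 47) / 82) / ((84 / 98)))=-18819 / 24644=-0.76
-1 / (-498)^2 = -0.00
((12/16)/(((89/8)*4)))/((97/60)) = 90/8633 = 0.01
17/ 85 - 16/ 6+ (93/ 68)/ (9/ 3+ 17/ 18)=-76763/ 36210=-2.12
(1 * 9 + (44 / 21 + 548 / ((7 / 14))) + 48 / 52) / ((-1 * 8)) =-302489 / 2184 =-138.50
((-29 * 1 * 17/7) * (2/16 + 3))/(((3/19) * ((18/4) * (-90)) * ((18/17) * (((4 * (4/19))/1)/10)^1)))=75638525/1959552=38.60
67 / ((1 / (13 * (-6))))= -5226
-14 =-14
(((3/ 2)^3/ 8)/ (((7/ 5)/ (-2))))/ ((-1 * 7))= 135/ 1568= 0.09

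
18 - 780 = -762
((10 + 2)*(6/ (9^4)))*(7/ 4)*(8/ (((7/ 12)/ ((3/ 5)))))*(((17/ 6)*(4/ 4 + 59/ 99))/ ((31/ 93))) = 85952/ 40095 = 2.14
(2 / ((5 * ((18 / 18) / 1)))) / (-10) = -1 / 25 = -0.04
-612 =-612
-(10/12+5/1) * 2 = -35/3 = -11.67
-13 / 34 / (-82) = 13 / 2788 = 0.00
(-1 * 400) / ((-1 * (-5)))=-80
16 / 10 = 8 / 5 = 1.60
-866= -866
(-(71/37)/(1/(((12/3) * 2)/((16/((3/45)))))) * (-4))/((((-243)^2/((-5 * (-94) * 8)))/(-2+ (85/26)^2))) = 156785608/1107700191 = 0.14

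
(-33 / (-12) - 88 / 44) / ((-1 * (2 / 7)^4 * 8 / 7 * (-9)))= 16807 / 1536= 10.94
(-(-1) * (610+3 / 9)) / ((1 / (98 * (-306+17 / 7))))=-54472250 / 3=-18157416.67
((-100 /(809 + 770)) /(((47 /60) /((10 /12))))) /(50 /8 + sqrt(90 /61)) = -6100000 /544500781 + 48000 * sqrt(610) /544500781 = -0.01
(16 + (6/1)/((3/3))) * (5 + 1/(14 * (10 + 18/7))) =881/8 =110.12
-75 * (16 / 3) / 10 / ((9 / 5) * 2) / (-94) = 50 / 423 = 0.12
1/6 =0.17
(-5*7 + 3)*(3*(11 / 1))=-1056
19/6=3.17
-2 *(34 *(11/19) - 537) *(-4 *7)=-550424/19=-28969.68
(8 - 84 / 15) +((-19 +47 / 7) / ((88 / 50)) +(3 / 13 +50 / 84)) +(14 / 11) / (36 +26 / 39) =-3.72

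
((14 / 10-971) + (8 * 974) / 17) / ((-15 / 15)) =43456 / 85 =511.25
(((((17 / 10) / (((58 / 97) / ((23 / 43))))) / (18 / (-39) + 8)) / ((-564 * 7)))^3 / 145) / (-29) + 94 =355134496550560691362200149947531651 / 3778026559048517991939785134080000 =94.00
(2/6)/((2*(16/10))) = 5/48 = 0.10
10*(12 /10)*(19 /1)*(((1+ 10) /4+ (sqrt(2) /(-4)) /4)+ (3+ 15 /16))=6099 /4 - 57*sqrt(2) /4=1504.60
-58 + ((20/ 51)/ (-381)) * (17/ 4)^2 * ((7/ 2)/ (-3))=-1590461/ 27432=-57.98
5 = 5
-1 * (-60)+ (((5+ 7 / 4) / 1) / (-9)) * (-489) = 426.75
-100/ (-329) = 100/ 329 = 0.30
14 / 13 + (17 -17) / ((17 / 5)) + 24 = 326 / 13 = 25.08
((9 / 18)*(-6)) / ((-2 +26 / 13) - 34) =3 / 34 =0.09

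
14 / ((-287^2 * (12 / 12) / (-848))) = 1696 / 11767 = 0.14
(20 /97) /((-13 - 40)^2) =20 /272473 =0.00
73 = 73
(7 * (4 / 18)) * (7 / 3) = 98 / 27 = 3.63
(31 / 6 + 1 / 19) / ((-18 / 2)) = -595 / 1026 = -0.58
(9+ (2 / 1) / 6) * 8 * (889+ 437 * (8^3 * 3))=150555104 / 3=50185034.67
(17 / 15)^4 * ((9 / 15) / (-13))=-83521 / 1096875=-0.08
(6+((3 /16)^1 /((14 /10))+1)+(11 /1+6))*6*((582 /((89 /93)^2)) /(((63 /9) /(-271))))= -5530895810001 /1552516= -3562537.08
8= 8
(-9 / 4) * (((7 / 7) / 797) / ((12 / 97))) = -0.02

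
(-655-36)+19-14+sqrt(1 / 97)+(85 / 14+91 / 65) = -47497 / 70+sqrt(97) / 97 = -678.43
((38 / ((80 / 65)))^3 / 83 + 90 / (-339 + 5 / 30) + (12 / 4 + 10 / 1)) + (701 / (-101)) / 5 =15966071746047 / 43629155840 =365.95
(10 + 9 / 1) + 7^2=68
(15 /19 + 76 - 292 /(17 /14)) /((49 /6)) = -317214 /15827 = -20.04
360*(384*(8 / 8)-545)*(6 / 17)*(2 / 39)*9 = -2086560 / 221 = -9441.45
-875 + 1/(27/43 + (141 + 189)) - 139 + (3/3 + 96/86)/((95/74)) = -58793602297/58076445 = -1012.35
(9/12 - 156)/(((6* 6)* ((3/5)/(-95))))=10925/16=682.81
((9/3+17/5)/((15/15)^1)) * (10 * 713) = 45632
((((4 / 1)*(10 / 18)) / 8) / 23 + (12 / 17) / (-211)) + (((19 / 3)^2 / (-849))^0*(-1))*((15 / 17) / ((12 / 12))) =-1297343 / 1485018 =-0.87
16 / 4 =4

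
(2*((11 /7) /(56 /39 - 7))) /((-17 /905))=776490 /25823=30.07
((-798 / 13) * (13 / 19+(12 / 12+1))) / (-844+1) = 714 / 3653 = 0.20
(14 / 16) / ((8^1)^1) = 7 / 64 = 0.11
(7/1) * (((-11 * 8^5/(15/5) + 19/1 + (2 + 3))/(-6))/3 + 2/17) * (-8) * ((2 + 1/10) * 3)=-120079400/51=-2354498.04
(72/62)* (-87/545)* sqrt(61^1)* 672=-972.97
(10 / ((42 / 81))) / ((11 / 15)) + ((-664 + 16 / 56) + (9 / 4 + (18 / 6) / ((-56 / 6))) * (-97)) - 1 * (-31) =-122197 / 154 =-793.49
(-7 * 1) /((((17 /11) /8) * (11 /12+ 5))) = -7392 /1207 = -6.12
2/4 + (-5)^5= -6249/2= -3124.50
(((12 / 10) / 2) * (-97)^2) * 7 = 197589 / 5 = 39517.80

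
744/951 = 248/317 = 0.78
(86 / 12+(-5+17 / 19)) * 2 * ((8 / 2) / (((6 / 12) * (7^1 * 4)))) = 698 / 399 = 1.75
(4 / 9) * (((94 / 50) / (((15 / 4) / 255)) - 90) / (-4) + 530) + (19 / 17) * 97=1299593 / 3825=339.76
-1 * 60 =-60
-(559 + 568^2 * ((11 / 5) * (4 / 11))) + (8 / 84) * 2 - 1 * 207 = -27180826 / 105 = -258865.01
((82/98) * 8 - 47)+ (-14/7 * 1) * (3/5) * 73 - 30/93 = -973897/7595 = -128.23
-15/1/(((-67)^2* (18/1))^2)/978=-5/2128442004504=-0.00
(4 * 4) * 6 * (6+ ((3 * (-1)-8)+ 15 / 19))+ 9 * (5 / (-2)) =-16215 / 38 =-426.71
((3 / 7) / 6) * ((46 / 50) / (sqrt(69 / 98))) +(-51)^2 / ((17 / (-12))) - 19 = -1854.92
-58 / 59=-0.98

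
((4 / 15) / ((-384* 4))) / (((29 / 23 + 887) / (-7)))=161 / 117676800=0.00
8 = 8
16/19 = 0.84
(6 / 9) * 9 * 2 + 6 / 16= 99 / 8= 12.38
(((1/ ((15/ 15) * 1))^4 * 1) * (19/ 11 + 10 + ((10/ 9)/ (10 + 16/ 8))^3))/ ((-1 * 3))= -20314231/ 5196312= -3.91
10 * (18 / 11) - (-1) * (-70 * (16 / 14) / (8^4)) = 46025 / 2816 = 16.34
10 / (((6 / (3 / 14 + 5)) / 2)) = 365 / 21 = 17.38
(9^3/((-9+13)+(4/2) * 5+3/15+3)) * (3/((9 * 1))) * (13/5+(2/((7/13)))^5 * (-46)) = -663997011327/1445402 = -459385.70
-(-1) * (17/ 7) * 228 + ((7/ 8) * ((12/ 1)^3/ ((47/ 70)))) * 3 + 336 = 2515356/ 329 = 7645.46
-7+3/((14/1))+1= -81/14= -5.79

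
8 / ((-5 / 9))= -72 / 5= -14.40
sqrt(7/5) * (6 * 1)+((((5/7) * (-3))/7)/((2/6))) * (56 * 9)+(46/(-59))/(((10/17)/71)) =-1150127/2065+6 * sqrt(35)/5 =-549.86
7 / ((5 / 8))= 11.20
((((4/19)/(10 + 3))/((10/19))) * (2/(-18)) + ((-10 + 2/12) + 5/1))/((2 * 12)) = -5659/28080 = -0.20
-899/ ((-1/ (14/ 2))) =6293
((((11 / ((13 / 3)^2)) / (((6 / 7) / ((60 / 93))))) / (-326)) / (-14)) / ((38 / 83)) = 13695 / 64900732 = 0.00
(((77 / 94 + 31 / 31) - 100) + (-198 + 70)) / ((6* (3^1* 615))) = -7087 / 346860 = -0.02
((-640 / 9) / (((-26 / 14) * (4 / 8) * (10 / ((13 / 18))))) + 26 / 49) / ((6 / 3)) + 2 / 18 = 3.14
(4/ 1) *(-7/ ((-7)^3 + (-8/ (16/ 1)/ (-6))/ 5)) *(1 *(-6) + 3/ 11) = -105840/ 226369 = -0.47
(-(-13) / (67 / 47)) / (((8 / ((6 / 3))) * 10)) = 611 / 2680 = 0.23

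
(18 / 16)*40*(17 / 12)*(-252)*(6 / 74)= -48195 / 37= -1302.57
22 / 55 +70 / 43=436 / 215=2.03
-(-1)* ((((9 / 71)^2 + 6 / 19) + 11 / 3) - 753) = -215215837 / 287337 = -749.00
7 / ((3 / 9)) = 21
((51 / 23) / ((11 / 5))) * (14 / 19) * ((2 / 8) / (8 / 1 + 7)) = 119 / 9614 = 0.01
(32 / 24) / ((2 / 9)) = 6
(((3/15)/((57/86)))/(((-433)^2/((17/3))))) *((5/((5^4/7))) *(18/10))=0.00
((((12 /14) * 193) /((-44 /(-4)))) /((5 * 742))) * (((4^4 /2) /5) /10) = 37056 /3570875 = 0.01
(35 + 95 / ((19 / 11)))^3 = 729000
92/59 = 1.56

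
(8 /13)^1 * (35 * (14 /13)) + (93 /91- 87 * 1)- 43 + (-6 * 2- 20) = -162997 /1183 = -137.78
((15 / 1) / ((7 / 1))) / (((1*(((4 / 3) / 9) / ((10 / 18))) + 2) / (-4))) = -3.78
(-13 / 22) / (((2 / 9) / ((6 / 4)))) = -351 / 88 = -3.99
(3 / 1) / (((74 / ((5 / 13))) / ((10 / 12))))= 25 / 1924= 0.01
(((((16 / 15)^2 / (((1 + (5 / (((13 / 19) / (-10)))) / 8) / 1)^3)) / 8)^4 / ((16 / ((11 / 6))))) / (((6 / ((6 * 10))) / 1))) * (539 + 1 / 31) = 313904780901253766430561665024 / 104288438799673453609717066398549095484375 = 0.00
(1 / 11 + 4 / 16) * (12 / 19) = 0.22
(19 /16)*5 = 95 /16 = 5.94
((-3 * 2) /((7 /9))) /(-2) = 27 /7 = 3.86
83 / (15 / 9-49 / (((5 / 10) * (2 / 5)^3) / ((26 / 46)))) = -22908 / 238415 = -0.10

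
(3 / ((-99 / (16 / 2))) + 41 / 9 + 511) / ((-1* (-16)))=6377 / 198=32.21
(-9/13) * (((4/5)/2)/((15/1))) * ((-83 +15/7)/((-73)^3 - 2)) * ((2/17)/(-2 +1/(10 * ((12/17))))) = 54336/223673606065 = 0.00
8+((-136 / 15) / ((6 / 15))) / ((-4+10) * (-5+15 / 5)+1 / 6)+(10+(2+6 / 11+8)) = 23790 / 781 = 30.46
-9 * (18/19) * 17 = -2754/19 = -144.95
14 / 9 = 1.56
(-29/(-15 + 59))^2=0.43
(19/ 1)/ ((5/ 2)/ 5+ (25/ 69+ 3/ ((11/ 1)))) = 28842/ 1723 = 16.74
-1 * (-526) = 526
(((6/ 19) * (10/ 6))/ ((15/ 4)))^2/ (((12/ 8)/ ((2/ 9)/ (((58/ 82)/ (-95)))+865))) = 27900800/ 2543967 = 10.97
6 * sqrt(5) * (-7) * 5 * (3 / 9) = -70 * sqrt(5) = -156.52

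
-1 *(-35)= 35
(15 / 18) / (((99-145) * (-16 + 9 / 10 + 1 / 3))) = 25 / 20378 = 0.00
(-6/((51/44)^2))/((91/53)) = -205216/78897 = -2.60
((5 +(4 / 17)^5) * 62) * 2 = 880438316 / 1419857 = 620.09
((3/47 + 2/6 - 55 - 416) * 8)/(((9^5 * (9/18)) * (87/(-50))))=53084000/724354083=0.07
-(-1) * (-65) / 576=-0.11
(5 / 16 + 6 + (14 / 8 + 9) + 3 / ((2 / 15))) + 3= 681 / 16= 42.56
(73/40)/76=0.02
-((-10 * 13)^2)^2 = -285610000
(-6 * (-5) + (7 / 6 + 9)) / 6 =241 / 36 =6.69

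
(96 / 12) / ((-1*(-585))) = 8 / 585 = 0.01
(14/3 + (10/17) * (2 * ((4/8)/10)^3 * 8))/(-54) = -11903/137700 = -0.09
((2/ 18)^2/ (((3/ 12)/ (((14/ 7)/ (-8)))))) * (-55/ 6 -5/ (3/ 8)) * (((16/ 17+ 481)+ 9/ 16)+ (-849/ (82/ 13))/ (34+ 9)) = 383128085/ 2877216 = 133.16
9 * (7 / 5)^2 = 441 / 25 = 17.64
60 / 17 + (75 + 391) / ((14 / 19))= 75679 / 119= 635.96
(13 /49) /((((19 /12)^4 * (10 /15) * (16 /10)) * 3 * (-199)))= -84240 /1270760071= -0.00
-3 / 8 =-0.38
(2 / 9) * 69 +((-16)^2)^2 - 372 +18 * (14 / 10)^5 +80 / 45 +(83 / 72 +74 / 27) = 44065223741 / 675000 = 65281.81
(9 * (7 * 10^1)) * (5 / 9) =350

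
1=1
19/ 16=1.19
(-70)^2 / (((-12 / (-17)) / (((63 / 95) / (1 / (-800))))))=-3682736.84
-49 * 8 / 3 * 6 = -784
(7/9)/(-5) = -7/45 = -0.16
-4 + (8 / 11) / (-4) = -46 / 11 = -4.18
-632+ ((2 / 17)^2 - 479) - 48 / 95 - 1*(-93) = -27962682 / 27455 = -1018.49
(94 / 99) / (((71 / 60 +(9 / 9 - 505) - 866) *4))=-470 / 2710257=-0.00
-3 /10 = -0.30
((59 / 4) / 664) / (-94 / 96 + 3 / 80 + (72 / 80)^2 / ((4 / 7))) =4425 / 94786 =0.05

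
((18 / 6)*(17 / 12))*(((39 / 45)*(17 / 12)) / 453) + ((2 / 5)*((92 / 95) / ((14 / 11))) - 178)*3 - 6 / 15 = -115708893403 / 216896400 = -533.48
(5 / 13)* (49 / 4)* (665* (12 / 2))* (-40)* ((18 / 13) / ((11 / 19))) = -3343221000 / 1859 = -1798397.53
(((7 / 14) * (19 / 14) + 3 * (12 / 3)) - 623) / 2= -17089 / 56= -305.16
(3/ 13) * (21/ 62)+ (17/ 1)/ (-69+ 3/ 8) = -75029/ 442494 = -0.17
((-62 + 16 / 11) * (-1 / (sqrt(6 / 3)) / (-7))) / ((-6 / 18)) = 999 * sqrt(2) / 77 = 18.35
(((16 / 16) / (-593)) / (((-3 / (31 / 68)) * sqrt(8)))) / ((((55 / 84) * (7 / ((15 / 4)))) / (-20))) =-465 * sqrt(2) / 443564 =-0.00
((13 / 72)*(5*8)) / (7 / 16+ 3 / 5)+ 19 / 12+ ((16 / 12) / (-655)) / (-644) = 2692372601 / 315099540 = 8.54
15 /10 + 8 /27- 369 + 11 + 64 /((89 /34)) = -1594411 /4806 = -331.75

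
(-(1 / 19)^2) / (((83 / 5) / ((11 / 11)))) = -5 / 29963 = -0.00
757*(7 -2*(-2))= 8327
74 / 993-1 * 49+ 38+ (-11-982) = -1003.93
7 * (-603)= -4221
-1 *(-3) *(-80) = -240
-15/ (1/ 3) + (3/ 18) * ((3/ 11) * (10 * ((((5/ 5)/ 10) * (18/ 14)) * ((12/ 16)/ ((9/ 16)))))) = -3459/ 77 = -44.92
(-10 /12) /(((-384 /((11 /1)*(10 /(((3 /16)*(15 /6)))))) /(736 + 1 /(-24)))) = 971465 /2592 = 374.79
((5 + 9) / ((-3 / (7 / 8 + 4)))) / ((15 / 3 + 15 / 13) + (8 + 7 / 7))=-1183 / 788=-1.50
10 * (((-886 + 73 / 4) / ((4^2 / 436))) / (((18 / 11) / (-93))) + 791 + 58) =215158505 / 16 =13447406.56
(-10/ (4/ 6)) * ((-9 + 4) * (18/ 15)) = 90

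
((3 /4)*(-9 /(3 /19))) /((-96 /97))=5529 /128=43.20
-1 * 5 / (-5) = 1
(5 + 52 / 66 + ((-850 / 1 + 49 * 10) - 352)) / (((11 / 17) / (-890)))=352604650 / 363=971362.67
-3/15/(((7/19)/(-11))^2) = -43681/245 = -178.29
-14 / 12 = -7 / 6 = -1.17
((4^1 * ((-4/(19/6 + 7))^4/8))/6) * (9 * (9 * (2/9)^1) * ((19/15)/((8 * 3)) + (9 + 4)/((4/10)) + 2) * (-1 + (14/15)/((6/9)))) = 171956736/346146025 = 0.50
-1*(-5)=5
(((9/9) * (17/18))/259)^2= 289/21734244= 0.00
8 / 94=4 / 47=0.09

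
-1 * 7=-7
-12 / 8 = -3 / 2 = -1.50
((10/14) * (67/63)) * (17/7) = 5695/3087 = 1.84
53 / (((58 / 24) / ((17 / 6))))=1802 / 29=62.14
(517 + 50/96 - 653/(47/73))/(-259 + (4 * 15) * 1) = 1120585/448944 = 2.50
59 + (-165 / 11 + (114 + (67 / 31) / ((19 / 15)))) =94067 / 589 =159.71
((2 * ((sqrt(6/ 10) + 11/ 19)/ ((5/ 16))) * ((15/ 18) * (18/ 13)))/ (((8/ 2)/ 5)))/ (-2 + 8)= 2.08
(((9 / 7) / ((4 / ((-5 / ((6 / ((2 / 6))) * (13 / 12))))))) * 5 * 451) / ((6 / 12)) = -33825 / 91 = -371.70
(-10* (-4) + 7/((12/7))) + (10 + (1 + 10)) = 781/12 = 65.08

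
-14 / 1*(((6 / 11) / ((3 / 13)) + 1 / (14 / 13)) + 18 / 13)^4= -7685287054361361 / 1147435433144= -6697.79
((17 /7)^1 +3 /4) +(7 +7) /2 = 285 /28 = 10.18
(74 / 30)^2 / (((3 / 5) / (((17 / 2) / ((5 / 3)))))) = 23273 / 450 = 51.72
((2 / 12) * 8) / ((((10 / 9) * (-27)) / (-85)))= 34 / 9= 3.78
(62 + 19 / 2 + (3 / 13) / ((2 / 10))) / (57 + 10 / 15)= 5667 / 4498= 1.26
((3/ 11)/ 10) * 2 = 3/ 55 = 0.05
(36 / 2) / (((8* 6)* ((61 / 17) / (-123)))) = -6273 / 488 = -12.85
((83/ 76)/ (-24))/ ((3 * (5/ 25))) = -415/ 5472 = -0.08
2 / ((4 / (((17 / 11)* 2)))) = 17 / 11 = 1.55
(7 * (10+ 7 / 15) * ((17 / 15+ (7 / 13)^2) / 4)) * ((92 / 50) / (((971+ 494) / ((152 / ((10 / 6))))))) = 6931155616 / 2321109375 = 2.99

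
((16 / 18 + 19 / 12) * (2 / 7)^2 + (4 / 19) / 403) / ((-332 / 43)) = -29379191 / 1121076684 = -0.03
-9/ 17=-0.53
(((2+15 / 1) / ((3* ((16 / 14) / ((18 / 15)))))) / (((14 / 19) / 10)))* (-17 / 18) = -5491 / 72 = -76.26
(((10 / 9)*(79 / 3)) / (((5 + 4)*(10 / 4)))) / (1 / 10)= 3160 / 243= 13.00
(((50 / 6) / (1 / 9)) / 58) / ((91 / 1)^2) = 75 / 480298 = 0.00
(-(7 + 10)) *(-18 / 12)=51 / 2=25.50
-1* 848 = -848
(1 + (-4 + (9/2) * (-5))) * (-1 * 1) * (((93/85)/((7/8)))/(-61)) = -1116/2135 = -0.52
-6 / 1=-6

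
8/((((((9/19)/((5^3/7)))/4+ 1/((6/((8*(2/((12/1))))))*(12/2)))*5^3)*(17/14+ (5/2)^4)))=1838592/50527711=0.04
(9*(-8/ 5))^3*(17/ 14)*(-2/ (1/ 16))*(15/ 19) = 304570368/ 3325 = 91600.11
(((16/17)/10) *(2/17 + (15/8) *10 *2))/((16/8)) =1.77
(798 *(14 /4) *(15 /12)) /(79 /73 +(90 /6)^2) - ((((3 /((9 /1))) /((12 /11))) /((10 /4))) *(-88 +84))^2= 2032424381 /133682400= 15.20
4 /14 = 2 /7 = 0.29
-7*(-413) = 2891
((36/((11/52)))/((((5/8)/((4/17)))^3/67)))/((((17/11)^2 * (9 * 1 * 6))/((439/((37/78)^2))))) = 2236058868645888/242973029125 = 9202.91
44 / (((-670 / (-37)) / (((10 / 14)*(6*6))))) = 29304 / 469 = 62.48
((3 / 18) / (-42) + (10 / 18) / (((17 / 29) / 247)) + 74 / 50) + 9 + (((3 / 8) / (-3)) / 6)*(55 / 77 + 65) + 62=16343029 / 53550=305.19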